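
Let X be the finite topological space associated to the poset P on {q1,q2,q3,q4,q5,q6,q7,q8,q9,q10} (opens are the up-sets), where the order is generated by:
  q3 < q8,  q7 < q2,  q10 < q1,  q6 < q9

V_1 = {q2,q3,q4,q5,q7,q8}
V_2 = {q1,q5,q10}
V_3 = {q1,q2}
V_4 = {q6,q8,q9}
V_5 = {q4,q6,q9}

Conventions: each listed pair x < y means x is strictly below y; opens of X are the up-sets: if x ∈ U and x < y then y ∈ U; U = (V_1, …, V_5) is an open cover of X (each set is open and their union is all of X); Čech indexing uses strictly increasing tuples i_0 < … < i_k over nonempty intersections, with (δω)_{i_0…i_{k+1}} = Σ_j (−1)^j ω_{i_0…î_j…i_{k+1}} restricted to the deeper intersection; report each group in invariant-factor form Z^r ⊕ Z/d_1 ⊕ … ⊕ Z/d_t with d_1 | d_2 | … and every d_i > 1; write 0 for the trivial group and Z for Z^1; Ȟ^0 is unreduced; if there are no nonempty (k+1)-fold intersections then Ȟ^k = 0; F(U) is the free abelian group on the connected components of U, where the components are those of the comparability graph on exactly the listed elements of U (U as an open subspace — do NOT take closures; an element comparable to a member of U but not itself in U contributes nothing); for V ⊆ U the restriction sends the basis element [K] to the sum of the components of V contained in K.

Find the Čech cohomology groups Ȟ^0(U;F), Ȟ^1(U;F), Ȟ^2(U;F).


cover nerve:
  V12={q5} V13={q2} V14={q8} V15={q4} V23={q1} V45={q6,q9}
components per intersection:
  V1: {q2,q7} {q3,q8} {q4} {q5}
  V2: {q1,q10} {q5}
  V3: {q1} {q2}
  V4: {q6,q9} {q8}
  V5: {q4} {q6,q9}
  V12: {q5}
  V13: {q2}
  V14: {q8}
  V15: {q4}
  V23: {q1}
  V45: {q6,q9}
C dims 12,6; δ0: rk 6, SNF 1^6
Ȟ^0: (12−6)−0=6 ⇒ Z^6
Ȟ^1: (6−0)−6=0 ⇒ 0
Ȟ^2: (0−0)−0=0 ⇒ 0

Ȟ^0 ≅ Z^6,  Ȟ^1 ≅ 0,  Ȟ^2 ≅ 0


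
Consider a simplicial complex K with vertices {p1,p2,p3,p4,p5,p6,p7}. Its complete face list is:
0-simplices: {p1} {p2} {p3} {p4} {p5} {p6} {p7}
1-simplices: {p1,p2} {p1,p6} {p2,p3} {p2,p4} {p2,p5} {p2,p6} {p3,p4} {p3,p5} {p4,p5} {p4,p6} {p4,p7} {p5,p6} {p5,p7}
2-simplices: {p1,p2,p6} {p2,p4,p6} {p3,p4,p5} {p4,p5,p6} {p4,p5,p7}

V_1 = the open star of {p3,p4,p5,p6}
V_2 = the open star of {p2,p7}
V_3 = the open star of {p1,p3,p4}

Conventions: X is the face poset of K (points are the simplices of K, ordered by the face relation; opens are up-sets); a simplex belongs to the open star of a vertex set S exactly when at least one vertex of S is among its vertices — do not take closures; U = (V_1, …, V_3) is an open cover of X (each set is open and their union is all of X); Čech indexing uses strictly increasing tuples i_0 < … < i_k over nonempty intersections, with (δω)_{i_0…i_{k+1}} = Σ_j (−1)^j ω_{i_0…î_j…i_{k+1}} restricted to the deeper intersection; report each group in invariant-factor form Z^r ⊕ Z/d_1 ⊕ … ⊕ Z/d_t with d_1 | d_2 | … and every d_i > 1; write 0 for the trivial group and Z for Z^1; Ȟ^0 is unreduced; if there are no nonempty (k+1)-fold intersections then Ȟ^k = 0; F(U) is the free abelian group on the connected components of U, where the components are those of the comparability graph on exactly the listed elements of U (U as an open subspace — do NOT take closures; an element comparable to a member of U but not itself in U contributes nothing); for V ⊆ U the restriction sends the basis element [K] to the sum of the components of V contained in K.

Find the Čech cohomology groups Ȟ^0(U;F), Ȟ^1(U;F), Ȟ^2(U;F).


Ȟ^0 = Z; Ȟ^1 = Z^2; Ȟ^2 = 0

nerve simplices:
  V1={{p3},{p4},{p5},{p6},{p1,p6},{p2,p3},{p2,p4},{p2,p5},{p2,p6},{p3,p4},{p3,p5},{p4,p5},{p4,p6},{p4,p7},{p5,p6},{p5,p7},{p1,p2,p6},{p2,p4,p6},{p3,p4,p5},{p4,p5,p6},{p4,p5,p7}} V2={{p2},{p7},{p1,p2},{p2,p3},{p2,p4},{p2,p5},{p2,p6},{p4,p7},{p5,p7},{p1,p2,p6},{p2,p4,p6},{p4,p5,p7}} V3={{p1},{p3},{p4},{p1,p2},{p1,p6},{p2,p3},{p2,p4},{p3,p4},{p3,p5},{p4,p5},{p4,p6},{p4,p7},{p1,p2,p6},{p2,p4,p6},{p3,p4,p5},{p4,p5,p6},{p4,p5,p7}}
  V12={{p2,p3},{p2,p4},{p2,p5},{p2,p6},{p4,p7},{p5,p7},{p1,p2,p6},{p2,p4,p6},{p4,p5,p7}} V13={{p3},{p4},{p1,p6},{p2,p3},{p2,p4},{p3,p4},{p3,p5},{p4,p5},{p4,p6},{p4,p7},{p1,p2,p6},{p2,p4,p6},{p3,p4,p5},{p4,p5,p6},{p4,p5,p7}} V23={{p1,p2},{p2,p3},{p2,p4},{p4,p7},{p1,p2,p6},{p2,p4,p6},{p4,p5,p7}}
  V123={{p2,p3},{p2,p4},{p4,p7},{p1,p2,p6},{p2,p4,p6},{p4,p5,p7}}
components per intersection:
  V1: {{p3},{p4},{p5},{p6},{p1,p6},{p2,p3},{p2,p4},{p2,p5},{p2,p6},{p3,p4},{p3,p5},{p4,p5},{p4,p6},{p4,p7},{p5,p6},{p5,p7},{p1,p2,p6},{p2,p4,p6},{p3,p4,p5},{p4,p5,p6},{p4,p5,p7}}
  V2: {{p2},{p1,p2},{p2,p3},{p2,p4},{p2,p5},{p2,p6},{p1,p2,p6},{p2,p4,p6}} {{p7},{p4,p7},{p5,p7},{p4,p5,p7}}
  V3: {{p1},{p1,p2},{p1,p6},{p1,p2,p6}} {{p3},{p4},{p2,p3},{p2,p4},{p3,p4},{p3,p5},{p4,p5},{p4,p6},{p4,p7},{p2,p4,p6},{p3,p4,p5},{p4,p5,p6},{p4,p5,p7}}
  V12: {{p2,p3}} {{p2,p4},{p2,p6},{p1,p2,p6},{p2,p4,p6}} {{p2,p5}} {{p4,p7},{p5,p7},{p4,p5,p7}}
  V13: {{p3},{p4},{p2,p3},{p2,p4},{p3,p4},{p3,p5},{p4,p5},{p4,p6},{p4,p7},{p2,p4,p6},{p3,p4,p5},{p4,p5,p6},{p4,p5,p7}} {{p1,p6},{p1,p2,p6}}
  V23: {{p1,p2},{p1,p2,p6}} {{p2,p3}} {{p2,p4},{p2,p4,p6}} {{p4,p7},{p4,p5,p7}}
  V123: {{p2,p3}} {{p2,p4},{p2,p4,p6}} {{p4,p7},{p4,p5,p7}} {{p1,p2,p6}}
C dims 5,10,4; δ0: rk 4, SNF 1^4; δ1: rk 4, SNF 1^4
degree 0: 5−4−0 = 1 → Ȟ^0 ≅ Z
degree 1: 10−4−4 = 2 → Ȟ^1 ≅ Z^2
degree 2: 4−0−4 = 0 → Ȟ^2 ≅ 0


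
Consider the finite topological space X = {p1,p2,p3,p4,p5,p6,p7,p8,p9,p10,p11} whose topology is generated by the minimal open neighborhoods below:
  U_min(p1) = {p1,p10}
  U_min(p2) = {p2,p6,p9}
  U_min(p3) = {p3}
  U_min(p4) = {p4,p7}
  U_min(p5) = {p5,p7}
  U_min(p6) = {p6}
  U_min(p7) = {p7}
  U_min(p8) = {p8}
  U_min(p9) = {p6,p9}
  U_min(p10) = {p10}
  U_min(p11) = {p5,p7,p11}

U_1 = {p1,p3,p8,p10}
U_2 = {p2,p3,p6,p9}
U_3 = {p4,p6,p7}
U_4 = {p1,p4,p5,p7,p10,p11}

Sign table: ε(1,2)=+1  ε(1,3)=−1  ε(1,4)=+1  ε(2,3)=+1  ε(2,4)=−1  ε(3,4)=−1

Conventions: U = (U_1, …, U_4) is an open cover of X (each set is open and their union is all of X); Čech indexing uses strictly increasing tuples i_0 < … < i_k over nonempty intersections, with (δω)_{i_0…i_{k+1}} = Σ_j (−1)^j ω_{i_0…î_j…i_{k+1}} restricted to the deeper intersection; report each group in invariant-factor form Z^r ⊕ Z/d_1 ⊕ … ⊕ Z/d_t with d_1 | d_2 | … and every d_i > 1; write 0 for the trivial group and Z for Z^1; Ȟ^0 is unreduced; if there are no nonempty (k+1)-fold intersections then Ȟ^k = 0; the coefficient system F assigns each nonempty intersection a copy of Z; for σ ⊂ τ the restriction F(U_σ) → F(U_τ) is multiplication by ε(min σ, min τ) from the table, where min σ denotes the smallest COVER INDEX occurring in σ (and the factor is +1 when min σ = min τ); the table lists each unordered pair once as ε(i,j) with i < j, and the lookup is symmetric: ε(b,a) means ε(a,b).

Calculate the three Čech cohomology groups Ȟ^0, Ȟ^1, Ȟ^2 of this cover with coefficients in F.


cover nerve:
  U12={p3} U14={p1,p10} U23={p6} U34={p4,p7}
C dims 4,4; δ0: rk 4, SNF 1^3·2
Ȟ^0: (4−4)−0=0 ⇒ 0
Ȟ^1: (4−0)−4=0 plus torsion [2] ⇒ Z/2
Ȟ^2: (0−0)−0=0 ⇒ 0

Ȟ^0 ≅ 0,  Ȟ^1 ≅ Z/2,  Ȟ^2 ≅ 0


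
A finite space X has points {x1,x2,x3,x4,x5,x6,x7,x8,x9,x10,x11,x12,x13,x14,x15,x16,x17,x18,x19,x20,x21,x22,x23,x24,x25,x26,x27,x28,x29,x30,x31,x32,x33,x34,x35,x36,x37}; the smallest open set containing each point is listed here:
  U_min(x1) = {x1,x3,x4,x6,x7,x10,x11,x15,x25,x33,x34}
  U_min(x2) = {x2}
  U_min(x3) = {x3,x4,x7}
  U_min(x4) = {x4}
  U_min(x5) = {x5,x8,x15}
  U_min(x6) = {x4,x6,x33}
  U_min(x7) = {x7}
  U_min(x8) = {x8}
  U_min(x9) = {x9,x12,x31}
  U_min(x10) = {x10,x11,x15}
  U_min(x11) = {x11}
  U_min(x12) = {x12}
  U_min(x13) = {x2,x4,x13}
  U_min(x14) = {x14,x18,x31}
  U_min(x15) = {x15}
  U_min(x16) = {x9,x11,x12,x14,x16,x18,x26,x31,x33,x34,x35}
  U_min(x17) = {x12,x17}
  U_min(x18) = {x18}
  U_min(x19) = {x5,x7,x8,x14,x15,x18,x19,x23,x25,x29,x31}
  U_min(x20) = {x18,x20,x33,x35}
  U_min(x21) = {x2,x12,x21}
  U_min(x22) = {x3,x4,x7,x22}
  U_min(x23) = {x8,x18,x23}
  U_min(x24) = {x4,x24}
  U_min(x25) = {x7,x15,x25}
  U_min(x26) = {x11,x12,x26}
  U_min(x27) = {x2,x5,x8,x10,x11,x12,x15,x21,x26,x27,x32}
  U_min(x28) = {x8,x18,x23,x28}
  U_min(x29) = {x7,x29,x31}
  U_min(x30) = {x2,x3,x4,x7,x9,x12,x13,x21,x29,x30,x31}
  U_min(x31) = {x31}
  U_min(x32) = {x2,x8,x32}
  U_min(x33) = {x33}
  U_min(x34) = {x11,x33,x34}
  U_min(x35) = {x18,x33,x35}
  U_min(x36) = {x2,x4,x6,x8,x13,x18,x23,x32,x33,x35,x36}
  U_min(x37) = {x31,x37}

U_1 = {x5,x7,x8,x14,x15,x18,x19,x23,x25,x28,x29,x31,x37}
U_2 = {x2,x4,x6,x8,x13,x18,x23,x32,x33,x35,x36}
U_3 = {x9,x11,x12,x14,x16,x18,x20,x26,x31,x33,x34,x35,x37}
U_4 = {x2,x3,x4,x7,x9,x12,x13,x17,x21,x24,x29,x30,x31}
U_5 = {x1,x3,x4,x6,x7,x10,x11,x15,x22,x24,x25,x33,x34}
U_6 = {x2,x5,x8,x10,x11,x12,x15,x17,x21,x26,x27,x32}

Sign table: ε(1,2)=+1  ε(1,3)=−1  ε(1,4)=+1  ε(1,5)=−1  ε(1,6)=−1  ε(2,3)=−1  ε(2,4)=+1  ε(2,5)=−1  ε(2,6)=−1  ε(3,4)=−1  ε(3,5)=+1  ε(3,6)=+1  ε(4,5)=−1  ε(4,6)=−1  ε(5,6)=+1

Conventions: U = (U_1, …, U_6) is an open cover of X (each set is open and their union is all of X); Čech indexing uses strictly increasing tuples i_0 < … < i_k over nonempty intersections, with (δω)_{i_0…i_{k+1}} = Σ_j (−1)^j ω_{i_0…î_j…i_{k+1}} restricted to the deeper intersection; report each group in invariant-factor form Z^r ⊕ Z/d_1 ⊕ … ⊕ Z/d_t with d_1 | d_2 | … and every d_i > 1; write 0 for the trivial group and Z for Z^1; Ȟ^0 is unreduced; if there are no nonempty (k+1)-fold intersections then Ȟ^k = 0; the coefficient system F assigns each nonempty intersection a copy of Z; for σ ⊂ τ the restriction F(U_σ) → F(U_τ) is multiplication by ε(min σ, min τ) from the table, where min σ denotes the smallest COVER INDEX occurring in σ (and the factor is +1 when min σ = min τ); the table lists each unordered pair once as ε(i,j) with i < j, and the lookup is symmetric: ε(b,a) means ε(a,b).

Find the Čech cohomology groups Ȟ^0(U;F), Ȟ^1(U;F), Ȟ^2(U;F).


Ȟ^0 ≅ Z, Ȟ^1 ≅ 0, Ȟ^2 ≅ Z/2

nonempty intersections:
  U12={x8,x18,x23} U13={x14,x18,x31,x37} U14={x7,x29,x31} U15={x7,x15,x25} U16={x5,x8,x15} U23={x18,x33,x35} U24={x2,x4,x13} U25={x4,x6,x33} U26={x2,x8,x32} U34={x9,x12,x31} U35={x11,x33,x34} U36={x11,x12,x26} U45={x3,x4,x7,x24} U46={x2,x12,x17,x21} U56={x10,x11,x15}
  U123={x18} U126={x8} U134={x31} U145={x7} U156={x15} U235={x33} U245={x4} U246={x2} U346={x12} U356={x11}
C dims 6,15,10; δ0: rk 5, SNF 1^5; δ1: rk 10, SNF 1^9·2
Ȟ^0: (6−5)−0=1 ⇒ Z
Ȟ^1: (15−10)−5=0 ⇒ 0
Ȟ^2: (10−0)−10=0 plus torsion [2] ⇒ Z/2


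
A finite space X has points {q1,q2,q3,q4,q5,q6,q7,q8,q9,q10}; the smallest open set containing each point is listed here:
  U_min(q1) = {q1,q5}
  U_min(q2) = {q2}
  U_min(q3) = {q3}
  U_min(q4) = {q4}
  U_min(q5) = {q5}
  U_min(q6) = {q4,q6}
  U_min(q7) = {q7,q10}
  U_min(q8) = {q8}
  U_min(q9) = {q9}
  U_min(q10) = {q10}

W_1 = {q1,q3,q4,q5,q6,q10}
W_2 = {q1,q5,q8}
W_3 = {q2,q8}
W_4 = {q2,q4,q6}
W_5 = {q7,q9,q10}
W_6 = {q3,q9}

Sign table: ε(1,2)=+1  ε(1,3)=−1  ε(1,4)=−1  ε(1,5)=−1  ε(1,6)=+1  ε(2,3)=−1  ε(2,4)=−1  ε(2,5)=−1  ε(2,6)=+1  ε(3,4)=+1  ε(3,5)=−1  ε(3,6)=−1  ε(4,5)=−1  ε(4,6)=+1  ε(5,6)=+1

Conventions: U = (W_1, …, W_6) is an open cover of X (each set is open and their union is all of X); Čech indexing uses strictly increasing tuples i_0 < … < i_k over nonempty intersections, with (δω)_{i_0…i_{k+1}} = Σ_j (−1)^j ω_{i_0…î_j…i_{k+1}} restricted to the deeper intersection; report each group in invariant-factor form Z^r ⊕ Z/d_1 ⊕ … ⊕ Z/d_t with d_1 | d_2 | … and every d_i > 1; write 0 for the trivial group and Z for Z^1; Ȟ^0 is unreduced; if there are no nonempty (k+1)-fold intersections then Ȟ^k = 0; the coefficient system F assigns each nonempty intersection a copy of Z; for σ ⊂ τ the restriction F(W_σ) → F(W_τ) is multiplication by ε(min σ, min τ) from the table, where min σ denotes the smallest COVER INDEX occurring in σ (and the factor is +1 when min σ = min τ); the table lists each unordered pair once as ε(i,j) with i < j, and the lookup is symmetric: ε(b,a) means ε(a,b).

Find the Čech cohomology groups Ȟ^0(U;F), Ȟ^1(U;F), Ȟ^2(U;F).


nonempty intersections:
  W12={q1,q5} W14={q4,q6} W15={q10} W16={q3} W23={q8} W34={q2} W56={q9}
C dims 6,7; δ0: rk 6, SNF 1^5·2
Ȟ^0: (6−6)−0=0 ⇒ 0
Ȟ^1: (7−0)−6=1 plus torsion [2] ⇒ Z ⊕ Z/2
Ȟ^2: (0−0)−0=0 ⇒ 0

Ȟ^0 ≅ 0, Ȟ^1 ≅ Z ⊕ Z/2 and Ȟ^2 ≅ 0


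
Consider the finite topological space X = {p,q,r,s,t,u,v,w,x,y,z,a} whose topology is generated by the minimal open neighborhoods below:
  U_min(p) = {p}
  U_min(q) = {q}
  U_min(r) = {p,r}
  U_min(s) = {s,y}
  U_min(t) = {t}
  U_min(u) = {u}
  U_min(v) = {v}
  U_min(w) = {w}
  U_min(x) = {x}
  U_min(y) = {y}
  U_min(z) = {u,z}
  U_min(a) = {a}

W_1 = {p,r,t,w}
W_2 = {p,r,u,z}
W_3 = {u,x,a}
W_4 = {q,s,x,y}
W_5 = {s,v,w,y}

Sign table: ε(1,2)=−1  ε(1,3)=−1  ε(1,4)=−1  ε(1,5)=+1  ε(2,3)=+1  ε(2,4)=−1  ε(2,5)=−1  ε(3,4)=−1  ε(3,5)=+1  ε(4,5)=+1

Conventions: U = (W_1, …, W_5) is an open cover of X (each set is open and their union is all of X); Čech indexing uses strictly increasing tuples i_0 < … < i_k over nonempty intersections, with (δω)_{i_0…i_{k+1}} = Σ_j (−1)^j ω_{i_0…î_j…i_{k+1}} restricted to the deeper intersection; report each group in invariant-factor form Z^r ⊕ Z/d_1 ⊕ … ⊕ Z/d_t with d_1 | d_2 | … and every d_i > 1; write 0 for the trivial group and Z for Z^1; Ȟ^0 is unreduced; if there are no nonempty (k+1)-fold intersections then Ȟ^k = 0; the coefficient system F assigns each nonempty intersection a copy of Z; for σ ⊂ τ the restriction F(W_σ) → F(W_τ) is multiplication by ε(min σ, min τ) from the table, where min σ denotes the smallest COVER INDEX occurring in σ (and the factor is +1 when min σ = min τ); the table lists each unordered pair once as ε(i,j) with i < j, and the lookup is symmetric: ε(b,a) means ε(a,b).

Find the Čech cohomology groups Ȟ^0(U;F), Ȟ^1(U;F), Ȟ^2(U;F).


nonempty overlaps:
  W12={p,r} W15={w} W23={u} W34={x} W45={s,y}
C dims 5,5; δ0: rk 4, SNF 1^4
degree 0: 5−4−0 = 1 → Ȟ^0 ≅ Z
degree 1: 5−0−4 = 1 → Ȟ^1 ≅ Z
degree 2: 0−0−0 = 0 → Ȟ^2 ≅ 0

Ȟ^0 = Z, Ȟ^1 = Z, Ȟ^2 = 0


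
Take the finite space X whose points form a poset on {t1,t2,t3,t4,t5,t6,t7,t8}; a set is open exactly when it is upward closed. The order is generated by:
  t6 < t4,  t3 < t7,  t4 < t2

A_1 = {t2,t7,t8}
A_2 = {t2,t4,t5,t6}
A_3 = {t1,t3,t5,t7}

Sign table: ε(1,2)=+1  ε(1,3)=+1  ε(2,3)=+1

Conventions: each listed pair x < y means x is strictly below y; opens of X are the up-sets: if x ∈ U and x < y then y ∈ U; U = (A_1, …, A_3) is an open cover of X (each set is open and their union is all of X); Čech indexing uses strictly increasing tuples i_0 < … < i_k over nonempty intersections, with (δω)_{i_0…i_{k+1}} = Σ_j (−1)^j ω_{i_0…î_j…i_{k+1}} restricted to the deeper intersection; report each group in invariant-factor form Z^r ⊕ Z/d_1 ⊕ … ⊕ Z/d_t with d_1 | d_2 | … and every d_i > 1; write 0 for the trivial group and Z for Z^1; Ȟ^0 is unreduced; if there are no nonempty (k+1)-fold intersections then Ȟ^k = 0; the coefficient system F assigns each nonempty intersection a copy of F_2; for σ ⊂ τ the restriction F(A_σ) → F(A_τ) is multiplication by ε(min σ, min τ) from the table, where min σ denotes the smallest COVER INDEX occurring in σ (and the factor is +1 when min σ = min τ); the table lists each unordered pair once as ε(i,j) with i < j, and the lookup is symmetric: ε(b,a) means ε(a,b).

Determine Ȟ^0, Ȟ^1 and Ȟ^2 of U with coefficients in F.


nerve of the cover:
  A12={t2} A13={t7} A23={t5}
C dims 3,3; δ0: rk_F2 2
Ȟ^0 = (3 − 2) − 0 = 1, so Ȟ^0 ≅ Z/2
Ȟ^1 = (3 − 0) − 2 = 1, so Ȟ^1 ≅ Z/2
Ȟ^2 = (0 − 0) − 0 = 0, so Ȟ^2 ≅ 0

Ȟ^0 ≅ Z/2, Ȟ^1 ≅ Z/2 and Ȟ^2 ≅ 0


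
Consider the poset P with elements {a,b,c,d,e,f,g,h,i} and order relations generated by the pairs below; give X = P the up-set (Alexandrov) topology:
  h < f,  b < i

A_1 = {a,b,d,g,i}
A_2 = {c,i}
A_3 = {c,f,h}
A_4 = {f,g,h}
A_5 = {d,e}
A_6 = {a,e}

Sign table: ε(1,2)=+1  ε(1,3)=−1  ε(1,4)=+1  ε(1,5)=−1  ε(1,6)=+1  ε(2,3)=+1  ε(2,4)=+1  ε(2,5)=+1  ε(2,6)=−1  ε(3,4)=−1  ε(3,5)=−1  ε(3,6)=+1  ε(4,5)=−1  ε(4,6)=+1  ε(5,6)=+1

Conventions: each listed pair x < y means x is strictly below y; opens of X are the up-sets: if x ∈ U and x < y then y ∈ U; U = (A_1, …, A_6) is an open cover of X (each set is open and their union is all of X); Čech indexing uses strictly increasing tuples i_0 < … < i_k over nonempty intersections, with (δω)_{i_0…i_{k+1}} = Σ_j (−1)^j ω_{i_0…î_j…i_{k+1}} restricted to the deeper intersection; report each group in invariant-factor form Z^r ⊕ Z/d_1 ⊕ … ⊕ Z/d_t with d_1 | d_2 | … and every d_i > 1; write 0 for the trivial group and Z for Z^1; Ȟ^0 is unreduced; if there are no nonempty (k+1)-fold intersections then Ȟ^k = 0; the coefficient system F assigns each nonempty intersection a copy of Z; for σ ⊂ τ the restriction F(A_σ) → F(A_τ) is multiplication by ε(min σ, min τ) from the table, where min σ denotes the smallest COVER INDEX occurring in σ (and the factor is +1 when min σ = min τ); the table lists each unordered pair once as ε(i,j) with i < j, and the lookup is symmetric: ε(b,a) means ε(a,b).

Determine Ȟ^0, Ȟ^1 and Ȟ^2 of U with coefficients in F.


nonempty intersections:
  A12={i} A14={g} A15={d} A16={a} A23={c} A34={f,h} A56={e}
C dims 6,7; δ0: rk 6, SNF 1^5·2
Ȟ^0: (6−6)−0=0 ⇒ 0
Ȟ^1: (7−0)−6=1 plus torsion [2] ⇒ Z ⊕ Z/2
Ȟ^2: (0−0)−0=0 ⇒ 0

Ȟ^0(U;F) ≅ 0; Ȟ^1(U;F) ≅ Z ⊕ Z/2; Ȟ^2(U;F) ≅ 0


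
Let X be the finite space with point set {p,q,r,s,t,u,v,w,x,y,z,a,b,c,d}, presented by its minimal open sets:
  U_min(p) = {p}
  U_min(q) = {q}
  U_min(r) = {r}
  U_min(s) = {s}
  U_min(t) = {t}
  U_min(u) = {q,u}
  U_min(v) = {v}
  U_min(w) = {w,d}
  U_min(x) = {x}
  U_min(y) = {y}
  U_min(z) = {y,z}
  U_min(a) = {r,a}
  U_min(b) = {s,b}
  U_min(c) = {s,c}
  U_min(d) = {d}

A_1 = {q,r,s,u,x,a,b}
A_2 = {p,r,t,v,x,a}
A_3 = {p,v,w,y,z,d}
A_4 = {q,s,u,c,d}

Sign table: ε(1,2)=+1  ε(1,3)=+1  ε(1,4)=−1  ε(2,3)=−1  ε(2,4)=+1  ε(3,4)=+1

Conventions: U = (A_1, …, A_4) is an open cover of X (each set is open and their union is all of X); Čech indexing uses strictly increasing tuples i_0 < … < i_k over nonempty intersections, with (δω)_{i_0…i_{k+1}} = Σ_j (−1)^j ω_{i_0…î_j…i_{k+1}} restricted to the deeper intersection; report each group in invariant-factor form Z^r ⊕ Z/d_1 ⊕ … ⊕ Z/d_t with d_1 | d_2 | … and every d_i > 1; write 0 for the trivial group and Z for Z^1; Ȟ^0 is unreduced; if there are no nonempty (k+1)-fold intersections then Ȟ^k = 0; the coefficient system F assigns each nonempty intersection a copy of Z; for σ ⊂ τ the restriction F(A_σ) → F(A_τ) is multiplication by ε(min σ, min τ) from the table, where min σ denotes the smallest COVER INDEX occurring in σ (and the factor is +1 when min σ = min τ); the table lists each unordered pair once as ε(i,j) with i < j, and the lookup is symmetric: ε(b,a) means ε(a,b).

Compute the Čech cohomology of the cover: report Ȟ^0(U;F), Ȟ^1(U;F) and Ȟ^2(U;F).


nonempty intersections:
  A12={r,x,a} A14={q,s,u} A23={p,v} A34={d}
C dims 4,4; δ0: rk 3, SNF 1^3
Ȟ^0: (4−3)−0=1 ⇒ Z
Ȟ^1: (4−0)−3=1 ⇒ Z
Ȟ^2: (0−0)−0=0 ⇒ 0

Ȟ^0 ≅ Z, Ȟ^1 ≅ Z and Ȟ^2 ≅ 0


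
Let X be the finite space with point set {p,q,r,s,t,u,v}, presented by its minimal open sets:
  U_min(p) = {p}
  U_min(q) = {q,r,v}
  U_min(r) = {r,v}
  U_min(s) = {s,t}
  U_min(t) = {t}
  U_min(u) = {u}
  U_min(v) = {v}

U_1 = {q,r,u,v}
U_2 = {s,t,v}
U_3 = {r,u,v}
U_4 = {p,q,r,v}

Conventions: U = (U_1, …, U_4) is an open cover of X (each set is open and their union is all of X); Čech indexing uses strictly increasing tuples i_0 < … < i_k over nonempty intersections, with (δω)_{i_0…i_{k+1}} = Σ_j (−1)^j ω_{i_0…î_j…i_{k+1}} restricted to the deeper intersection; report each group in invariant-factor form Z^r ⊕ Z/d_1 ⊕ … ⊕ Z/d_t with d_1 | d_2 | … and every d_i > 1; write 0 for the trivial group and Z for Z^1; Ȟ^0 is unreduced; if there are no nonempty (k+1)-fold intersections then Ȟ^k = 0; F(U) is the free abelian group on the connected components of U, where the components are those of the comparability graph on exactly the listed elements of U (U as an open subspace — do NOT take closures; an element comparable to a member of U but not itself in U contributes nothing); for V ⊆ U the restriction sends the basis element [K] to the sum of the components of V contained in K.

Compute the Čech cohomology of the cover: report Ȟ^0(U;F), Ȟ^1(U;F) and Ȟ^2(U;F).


Ȟ^0 = Z^4,  Ȟ^1 = 0,  Ȟ^2 = 0

intersection data:
  U12={v} U13={r,u,v} U14={q,r,v} U23={v} U24={v} U34={r,v}
  U123={v} U124={v} U134={r,v} U234={v}
  U1234={v}
components per intersection:
  U1: {q,r,v} {u}
  U2: {s,t} {v}
  U3: {r,v} {u}
  U4: {p} {q,r,v}
  U12: {v}
  U13: {r,v} {u}
  U14: {q,r,v}
  U23: {v}
  U24: {v}
  U34: {r,v}
  U123: {v}
  U124: {v}
  U134: {r,v}
  U234: {v}
  U1234: {v}
C dims 8,7,4,1; δ0: rk 4, SNF 1^4; δ1: rk 3, SNF 1^3; δ2: rk 1, SNF 1^1
Ȟ^0 = (8 − 4) − 0 = 4, so Ȟ^0 ≅ Z^4
Ȟ^1 = (7 − 3) − 4 = 0, so Ȟ^1 ≅ 0
Ȟ^2 = (4 − 1) − 3 = 0, so Ȟ^2 ≅ 0


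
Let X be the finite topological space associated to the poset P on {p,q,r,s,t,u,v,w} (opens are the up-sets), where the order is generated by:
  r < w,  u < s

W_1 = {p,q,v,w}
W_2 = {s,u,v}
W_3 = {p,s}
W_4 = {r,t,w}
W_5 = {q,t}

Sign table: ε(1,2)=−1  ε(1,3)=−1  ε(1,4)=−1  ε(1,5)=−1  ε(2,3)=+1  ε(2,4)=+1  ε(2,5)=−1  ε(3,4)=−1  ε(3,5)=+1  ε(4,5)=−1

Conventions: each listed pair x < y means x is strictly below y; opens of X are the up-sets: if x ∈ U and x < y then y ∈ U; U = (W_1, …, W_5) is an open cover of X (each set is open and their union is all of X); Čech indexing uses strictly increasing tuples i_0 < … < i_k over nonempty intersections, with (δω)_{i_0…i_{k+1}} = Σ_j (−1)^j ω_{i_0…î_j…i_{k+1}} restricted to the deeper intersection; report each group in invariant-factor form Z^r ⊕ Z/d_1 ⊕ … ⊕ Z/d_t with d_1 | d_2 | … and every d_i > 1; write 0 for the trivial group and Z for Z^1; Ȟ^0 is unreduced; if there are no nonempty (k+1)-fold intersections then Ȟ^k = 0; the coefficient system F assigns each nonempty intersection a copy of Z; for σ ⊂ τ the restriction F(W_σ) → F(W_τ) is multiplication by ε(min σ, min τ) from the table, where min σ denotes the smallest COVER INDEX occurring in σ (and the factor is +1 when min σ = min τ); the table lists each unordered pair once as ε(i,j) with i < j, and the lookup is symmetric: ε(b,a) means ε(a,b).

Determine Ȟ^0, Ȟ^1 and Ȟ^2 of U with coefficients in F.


nonempty overlaps:
  W12={v} W13={p} W14={w} W15={q} W23={s} W45={t}
C dims 5,6; δ0: rk 5, SNF 1^4·2
degree 0: 5−5−0 = 0 → Ȟ^0 ≅ 0
degree 1: 6−0−5 = 1 plus torsion [2] → Ȟ^1 ≅ Z ⊕ Z/2
degree 2: 0−0−0 = 0 → Ȟ^2 ≅ 0

Ȟ^0 = 0, Ȟ^1 = Z ⊕ Z/2 and Ȟ^2 = 0


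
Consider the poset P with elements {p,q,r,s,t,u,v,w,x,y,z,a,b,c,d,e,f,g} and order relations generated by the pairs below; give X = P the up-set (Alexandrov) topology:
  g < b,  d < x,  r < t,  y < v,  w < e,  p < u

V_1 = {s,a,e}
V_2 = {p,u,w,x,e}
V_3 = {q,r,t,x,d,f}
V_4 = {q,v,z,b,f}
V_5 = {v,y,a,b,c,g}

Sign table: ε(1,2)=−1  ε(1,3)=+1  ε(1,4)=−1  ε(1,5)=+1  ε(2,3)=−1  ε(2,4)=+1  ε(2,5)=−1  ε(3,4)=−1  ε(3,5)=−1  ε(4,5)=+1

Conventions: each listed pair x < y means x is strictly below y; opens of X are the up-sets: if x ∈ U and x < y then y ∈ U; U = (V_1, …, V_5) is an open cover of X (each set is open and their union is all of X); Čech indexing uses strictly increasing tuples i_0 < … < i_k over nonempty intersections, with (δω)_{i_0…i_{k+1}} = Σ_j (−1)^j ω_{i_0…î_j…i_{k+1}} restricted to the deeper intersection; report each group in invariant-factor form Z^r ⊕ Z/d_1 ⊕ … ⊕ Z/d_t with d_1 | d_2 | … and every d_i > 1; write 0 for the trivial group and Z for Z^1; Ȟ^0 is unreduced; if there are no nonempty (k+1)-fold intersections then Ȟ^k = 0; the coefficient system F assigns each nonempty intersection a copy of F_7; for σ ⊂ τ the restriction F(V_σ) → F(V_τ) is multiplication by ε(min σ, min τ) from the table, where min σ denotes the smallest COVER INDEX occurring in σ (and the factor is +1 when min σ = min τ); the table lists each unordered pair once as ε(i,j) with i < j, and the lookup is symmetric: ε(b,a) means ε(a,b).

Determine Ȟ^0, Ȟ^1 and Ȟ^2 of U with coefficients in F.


cover nerve:
  V12={e} V15={a} V23={x} V34={q,f} V45={v,b}
C dims 5,5; δ0: rk_F7 5
Ȟ^0: (5−5)−0=0 ⇒ 0
Ȟ^1: (5−0)−5=0 ⇒ 0
Ȟ^2: (0−0)−0=0 ⇒ 0

Ȟ^0 = 0; Ȟ^1 = 0; Ȟ^2 = 0


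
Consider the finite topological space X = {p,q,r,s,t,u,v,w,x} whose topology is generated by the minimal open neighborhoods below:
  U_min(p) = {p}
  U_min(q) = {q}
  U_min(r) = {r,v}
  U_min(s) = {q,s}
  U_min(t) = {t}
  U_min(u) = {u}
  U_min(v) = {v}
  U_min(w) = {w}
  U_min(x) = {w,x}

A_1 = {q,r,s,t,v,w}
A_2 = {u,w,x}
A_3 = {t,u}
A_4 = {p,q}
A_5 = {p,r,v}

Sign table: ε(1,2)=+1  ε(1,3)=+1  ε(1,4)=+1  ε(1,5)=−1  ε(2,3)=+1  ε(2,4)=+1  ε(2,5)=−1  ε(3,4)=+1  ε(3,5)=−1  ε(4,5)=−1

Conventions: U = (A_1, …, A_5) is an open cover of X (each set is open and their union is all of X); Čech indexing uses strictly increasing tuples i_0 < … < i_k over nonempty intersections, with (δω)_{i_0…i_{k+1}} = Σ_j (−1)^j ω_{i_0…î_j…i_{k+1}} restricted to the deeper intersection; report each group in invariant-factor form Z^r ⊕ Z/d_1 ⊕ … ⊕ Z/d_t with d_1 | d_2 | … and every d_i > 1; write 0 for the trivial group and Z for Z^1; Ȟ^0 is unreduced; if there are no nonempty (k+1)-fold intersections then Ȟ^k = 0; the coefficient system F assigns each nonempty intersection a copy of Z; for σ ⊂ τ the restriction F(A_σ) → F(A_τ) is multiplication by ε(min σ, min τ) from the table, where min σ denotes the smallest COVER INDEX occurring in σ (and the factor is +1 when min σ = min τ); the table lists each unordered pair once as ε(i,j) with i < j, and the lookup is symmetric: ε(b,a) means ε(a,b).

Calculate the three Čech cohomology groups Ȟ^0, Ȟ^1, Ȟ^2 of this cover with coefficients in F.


nerve of the cover:
  A12={w} A13={t} A14={q} A15={r,v} A23={u} A45={p}
C dims 5,6; δ0: rk 4, SNF 1^4
Ȟ^0 = (5 − 4) − 0 = 1, so Ȟ^0 ≅ Z
Ȟ^1 = (6 − 0) − 4 = 2, so Ȟ^1 ≅ Z^2
Ȟ^2 = (0 − 0) − 0 = 0, so Ȟ^2 ≅ 0

Ȟ^0 ≅ Z, Ȟ^1 ≅ Z^2 and Ȟ^2 ≅ 0


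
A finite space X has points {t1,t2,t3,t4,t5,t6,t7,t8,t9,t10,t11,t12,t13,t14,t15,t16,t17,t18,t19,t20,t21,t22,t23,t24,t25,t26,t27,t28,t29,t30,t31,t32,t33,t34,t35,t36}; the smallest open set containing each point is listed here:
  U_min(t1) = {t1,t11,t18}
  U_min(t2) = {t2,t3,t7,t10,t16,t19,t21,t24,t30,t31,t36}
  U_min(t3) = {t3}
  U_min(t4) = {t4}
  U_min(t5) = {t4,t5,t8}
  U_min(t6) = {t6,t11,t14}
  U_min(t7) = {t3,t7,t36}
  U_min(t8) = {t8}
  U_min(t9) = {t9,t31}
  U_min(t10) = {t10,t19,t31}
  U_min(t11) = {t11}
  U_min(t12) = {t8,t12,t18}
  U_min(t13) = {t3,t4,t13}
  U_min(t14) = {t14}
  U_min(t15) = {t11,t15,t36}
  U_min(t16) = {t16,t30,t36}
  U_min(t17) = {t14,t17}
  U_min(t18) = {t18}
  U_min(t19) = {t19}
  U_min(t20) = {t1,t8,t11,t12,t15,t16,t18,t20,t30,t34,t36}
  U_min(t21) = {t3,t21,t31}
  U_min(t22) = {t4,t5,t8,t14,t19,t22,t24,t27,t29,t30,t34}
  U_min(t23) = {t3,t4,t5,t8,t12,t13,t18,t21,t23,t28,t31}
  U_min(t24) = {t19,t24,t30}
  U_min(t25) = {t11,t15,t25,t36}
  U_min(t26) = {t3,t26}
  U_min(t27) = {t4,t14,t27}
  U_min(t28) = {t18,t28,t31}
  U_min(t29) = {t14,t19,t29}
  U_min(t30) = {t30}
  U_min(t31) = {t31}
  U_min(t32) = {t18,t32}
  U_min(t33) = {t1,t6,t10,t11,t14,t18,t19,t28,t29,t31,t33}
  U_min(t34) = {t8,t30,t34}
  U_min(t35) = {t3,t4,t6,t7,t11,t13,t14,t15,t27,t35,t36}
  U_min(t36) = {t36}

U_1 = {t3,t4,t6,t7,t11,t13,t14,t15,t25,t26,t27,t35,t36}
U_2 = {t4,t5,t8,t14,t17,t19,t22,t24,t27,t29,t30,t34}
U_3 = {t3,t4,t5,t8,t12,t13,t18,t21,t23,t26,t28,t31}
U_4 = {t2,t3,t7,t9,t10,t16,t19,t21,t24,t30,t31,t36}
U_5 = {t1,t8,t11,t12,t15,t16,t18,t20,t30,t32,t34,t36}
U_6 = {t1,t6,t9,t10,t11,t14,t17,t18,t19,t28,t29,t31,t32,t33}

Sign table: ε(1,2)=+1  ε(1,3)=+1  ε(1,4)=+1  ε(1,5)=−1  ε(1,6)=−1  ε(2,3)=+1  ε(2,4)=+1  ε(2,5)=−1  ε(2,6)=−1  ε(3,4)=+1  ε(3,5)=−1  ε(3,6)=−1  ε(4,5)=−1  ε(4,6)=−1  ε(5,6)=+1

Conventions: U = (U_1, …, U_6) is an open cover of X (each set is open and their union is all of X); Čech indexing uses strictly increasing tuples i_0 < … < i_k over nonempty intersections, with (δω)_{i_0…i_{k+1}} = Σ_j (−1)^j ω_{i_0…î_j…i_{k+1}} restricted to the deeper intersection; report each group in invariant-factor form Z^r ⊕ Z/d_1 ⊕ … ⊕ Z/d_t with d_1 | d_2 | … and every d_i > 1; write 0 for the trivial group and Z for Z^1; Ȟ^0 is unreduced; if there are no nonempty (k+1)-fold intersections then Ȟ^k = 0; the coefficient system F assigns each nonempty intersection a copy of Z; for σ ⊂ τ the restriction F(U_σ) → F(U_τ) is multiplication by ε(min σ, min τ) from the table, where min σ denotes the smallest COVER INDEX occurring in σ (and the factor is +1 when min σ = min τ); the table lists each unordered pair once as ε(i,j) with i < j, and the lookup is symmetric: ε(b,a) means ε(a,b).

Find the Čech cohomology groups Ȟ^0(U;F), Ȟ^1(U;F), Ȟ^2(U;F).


nerve of the cover:
  U12={t4,t14,t27} U13={t3,t4,t13,t26} U14={t3,t7,t36} U15={t11,t15,t36} U16={t6,t11,t14} U23={t4,t5,t8} U24={t19,t24,t30} U25={t8,t30,t34} U26={t14,t17,t19,t29} U34={t3,t21,t31} U35={t8,t12,t18} U36={t18,t28,t31} U45={t16,t30,t36} U46={t9,t10,t19,t31} U56={t1,t11,t18,t32}
  U123={t4} U126={t14} U134={t3} U145={t36} U156={t11} U235={t8} U245={t30} U246={t19} U346={t31} U356={t18}
C dims 6,15,10; δ0: rk 5, SNF 1^5; δ1: rk 10, SNF 1^9·2
Ȟ^0 = (6 − 5) − 0 = 1, so Ȟ^0 ≅ Z
Ȟ^1 = (15 − 10) − 5 = 0, so Ȟ^1 ≅ 0
Ȟ^2 = (10 − 0) − 10 = 0 plus torsion [2], so Ȟ^2 ≅ Z/2

Ȟ^0 = Z, Ȟ^1 = 0, Ȟ^2 = Z/2


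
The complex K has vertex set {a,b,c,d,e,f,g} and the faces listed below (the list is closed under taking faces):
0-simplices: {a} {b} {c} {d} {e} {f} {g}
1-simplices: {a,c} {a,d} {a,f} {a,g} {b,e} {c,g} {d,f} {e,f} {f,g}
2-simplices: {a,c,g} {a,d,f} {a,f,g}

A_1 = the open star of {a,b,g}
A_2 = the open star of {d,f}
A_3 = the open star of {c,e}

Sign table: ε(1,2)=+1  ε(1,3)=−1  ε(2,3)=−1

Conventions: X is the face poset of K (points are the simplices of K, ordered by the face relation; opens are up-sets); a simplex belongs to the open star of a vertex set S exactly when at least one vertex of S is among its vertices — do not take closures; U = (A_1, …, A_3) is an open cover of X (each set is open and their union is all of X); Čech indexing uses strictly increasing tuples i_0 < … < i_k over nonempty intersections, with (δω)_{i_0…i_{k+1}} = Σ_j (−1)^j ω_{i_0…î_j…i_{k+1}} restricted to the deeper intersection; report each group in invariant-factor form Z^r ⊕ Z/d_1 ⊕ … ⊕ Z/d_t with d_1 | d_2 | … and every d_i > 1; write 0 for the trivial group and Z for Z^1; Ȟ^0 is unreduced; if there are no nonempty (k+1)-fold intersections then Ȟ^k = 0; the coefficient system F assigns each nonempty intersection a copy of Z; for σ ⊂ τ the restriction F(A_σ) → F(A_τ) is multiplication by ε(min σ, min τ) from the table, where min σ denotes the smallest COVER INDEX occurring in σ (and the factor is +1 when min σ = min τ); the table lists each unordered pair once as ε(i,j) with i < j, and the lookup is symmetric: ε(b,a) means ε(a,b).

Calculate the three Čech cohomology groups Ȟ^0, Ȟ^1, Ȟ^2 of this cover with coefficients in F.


nerve simplices:
  A1={{a},{b},{g},{a,c},{a,d},{a,f},{a,g},{b,e},{c,g},{f,g},{a,c,g},{a,d,f},{a,f,g}} A2={{d},{f},{a,d},{a,f},{d,f},{e,f},{f,g},{a,d,f},{a,f,g}} A3={{c},{e},{a,c},{b,e},{c,g},{e,f},{a,c,g}}
  A12={{a,d},{a,f},{f,g},{a,d,f},{a,f,g}} A13={{a,c},{b,e},{c,g},{a,c,g}} A23={{e,f}}
C dims 3,3; δ0: rk 2, SNF 1^2
degree 0: 3−2−0 = 1 → Ȟ^0 ≅ Z
degree 1: 3−0−2 = 1 → Ȟ^1 ≅ Z
degree 2: 0−0−0 = 0 → Ȟ^2 ≅ 0

Ȟ^0(U;F) ≅ Z,  Ȟ^1(U;F) ≅ Z,  Ȟ^2(U;F) ≅ 0


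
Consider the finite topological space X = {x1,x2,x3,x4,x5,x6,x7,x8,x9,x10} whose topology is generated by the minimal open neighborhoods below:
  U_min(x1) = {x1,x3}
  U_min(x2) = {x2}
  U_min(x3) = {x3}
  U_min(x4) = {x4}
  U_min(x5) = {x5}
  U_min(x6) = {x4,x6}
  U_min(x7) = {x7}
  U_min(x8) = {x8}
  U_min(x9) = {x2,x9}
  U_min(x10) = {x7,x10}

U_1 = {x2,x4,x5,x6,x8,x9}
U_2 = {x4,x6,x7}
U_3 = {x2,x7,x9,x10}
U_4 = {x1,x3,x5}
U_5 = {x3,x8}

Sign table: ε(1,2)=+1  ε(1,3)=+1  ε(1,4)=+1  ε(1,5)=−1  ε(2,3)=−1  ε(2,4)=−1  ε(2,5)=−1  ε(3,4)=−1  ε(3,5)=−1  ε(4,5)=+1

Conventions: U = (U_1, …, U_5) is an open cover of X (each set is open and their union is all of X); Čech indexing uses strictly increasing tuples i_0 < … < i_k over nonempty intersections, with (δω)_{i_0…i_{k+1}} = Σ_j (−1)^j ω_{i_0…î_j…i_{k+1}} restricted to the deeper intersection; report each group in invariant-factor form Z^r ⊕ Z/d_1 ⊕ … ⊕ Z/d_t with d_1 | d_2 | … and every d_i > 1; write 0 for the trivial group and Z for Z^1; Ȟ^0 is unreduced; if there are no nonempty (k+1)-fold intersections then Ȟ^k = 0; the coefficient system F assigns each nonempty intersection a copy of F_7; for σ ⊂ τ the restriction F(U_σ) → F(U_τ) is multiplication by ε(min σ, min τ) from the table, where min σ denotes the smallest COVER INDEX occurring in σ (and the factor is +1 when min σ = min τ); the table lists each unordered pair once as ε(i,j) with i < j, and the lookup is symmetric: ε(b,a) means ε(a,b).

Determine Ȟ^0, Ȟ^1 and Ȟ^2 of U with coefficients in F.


cover nerve:
  U12={x4,x6} U13={x2,x9} U14={x5} U15={x8} U23={x7} U45={x3}
C dims 5,6; δ0: rk_F7 5
Ȟ^0: (5−5)−0=0 ⇒ 0
Ȟ^1: (6−0)−5=1 ⇒ Z/7
Ȟ^2: (0−0)−0=0 ⇒ 0

Ȟ^0 ≅ 0,  Ȟ^1 ≅ Z/7,  Ȟ^2 ≅ 0


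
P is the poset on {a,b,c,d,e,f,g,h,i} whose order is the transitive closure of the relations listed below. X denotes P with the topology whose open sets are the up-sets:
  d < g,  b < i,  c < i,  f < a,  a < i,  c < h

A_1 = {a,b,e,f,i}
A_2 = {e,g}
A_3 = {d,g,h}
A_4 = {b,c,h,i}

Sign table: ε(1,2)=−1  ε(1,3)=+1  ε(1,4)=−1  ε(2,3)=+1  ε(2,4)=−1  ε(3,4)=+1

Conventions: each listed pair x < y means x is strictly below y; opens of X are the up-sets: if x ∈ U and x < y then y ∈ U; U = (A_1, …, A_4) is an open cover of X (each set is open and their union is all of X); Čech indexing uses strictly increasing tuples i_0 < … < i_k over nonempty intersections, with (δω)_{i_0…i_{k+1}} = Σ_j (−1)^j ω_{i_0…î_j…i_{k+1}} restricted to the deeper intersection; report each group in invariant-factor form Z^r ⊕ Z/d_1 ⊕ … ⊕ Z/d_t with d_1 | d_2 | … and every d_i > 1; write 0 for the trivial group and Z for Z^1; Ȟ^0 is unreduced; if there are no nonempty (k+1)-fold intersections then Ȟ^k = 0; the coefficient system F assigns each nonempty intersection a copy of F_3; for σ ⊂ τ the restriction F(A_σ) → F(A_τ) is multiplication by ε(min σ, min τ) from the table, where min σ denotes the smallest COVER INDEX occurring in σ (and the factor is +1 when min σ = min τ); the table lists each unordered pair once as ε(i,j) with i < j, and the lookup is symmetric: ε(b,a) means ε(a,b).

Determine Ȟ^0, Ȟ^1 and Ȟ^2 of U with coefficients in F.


intersection data:
  A12={e} A14={b,i} A23={g} A34={h}
C dims 4,4; δ0: rk_F3 3
Ȟ^0 = (4 − 3) − 0 = 1, so Ȟ^0 ≅ Z/3
Ȟ^1 = (4 − 0) − 3 = 1, so Ȟ^1 ≅ Z/3
Ȟ^2 = (0 − 0) − 0 = 0, so Ȟ^2 ≅ 0

Ȟ^0 = Z/3; Ȟ^1 = Z/3; Ȟ^2 = 0


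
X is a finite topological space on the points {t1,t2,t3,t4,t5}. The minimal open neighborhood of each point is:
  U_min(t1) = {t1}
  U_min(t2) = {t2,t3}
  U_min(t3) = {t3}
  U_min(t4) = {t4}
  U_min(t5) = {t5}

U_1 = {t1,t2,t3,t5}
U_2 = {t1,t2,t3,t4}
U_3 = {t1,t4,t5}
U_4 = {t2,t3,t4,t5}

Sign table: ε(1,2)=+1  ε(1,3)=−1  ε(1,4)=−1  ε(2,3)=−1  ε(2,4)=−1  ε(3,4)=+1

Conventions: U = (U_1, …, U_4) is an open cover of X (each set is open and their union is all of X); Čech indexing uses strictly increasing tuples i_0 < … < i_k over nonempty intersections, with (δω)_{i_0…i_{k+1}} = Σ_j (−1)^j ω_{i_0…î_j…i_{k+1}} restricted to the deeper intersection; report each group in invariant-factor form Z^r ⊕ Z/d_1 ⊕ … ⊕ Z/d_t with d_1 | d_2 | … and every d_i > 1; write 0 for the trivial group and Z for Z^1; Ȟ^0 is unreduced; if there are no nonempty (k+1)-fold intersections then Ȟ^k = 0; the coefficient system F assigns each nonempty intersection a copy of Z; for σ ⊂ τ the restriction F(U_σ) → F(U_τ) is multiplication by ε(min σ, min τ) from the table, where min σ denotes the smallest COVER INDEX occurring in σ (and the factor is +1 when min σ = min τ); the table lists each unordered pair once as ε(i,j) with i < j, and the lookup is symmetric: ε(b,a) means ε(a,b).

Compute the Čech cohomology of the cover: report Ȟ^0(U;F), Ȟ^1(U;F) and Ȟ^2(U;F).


intersection data:
  U12={t1,t2,t3} U13={t1,t5} U14={t2,t3,t5} U23={t1,t4} U24={t2,t3,t4} U34={t4,t5}
  U123={t1} U124={t2,t3} U134={t5} U234={t4}
C dims 4,6,4; δ0: rk 3, SNF 1^3; δ1: rk 3, SNF 1^3
Ȟ^0 = (4 − 3) − 0 = 1, so Ȟ^0 ≅ Z
Ȟ^1 = (6 − 3) − 3 = 0, so Ȟ^1 ≅ 0
Ȟ^2 = (4 − 0) − 3 = 1, so Ȟ^2 ≅ Z

Ȟ^0 ≅ Z, Ȟ^1 ≅ 0, Ȟ^2 ≅ Z


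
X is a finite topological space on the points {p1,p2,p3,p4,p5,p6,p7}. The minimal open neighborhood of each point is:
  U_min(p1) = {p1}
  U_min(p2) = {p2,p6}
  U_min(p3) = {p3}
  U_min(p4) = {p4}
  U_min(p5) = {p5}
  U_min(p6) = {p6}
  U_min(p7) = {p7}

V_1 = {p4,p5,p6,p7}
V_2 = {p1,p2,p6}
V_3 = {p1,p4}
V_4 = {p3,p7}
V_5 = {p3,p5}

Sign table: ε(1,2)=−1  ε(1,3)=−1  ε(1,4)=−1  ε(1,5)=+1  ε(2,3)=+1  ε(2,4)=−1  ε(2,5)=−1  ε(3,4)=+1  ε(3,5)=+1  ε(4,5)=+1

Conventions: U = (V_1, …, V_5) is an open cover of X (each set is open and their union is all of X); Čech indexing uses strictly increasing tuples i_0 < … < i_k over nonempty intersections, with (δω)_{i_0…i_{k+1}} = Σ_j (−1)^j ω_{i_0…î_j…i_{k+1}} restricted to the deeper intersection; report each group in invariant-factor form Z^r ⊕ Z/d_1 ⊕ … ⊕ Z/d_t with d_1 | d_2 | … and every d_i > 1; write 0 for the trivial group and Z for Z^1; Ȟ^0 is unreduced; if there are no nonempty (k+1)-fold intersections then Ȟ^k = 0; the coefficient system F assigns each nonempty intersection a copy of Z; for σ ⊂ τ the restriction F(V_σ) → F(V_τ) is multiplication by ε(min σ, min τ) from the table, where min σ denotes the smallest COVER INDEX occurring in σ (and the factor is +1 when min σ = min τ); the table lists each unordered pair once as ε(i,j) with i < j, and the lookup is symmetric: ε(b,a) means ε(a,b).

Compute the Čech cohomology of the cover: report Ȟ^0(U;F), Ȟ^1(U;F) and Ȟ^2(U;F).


nonempty overlaps:
  V12={p6} V13={p4} V14={p7} V15={p5} V23={p1} V45={p3}
C dims 5,6; δ0: rk 5, SNF 1^4·2
degree 0: 5−5−0 = 0 → Ȟ^0 ≅ 0
degree 1: 6−0−5 = 1 plus torsion [2] → Ȟ^1 ≅ Z ⊕ Z/2
degree 2: 0−0−0 = 0 → Ȟ^2 ≅ 0

Ȟ^0 ≅ 0, Ȟ^1 ≅ Z ⊕ Z/2 and Ȟ^2 ≅ 0


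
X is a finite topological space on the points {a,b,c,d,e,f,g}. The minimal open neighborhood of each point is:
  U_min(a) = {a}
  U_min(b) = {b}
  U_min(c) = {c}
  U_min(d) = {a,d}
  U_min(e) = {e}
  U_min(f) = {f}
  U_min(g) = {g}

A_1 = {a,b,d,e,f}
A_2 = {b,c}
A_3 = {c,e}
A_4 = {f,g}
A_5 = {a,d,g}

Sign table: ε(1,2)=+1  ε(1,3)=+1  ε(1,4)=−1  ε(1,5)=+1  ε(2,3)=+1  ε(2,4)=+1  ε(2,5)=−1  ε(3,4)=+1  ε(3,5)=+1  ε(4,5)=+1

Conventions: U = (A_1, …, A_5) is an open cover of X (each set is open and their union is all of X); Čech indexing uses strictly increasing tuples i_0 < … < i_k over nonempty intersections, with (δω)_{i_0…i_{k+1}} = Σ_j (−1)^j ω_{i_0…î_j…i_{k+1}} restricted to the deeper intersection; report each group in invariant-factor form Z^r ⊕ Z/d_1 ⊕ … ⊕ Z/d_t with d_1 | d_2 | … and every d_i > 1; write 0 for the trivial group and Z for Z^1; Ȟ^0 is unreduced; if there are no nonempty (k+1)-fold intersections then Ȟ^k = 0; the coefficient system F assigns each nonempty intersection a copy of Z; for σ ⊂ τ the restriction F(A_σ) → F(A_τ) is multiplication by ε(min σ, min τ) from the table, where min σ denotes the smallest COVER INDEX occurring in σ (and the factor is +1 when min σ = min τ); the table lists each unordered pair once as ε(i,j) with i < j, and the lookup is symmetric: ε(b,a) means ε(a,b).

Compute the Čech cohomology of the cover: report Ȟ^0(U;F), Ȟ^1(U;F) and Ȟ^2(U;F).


Ȟ^0 = 0,  Ȟ^1 = Z ⊕ Z/2,  Ȟ^2 = 0

intersection data:
  A12={b} A13={e} A14={f} A15={a,d} A23={c} A45={g}
C dims 5,6; δ0: rk 5, SNF 1^4·2
Ȟ^0 = (5 − 5) − 0 = 0, so Ȟ^0 ≅ 0
Ȟ^1 = (6 − 0) − 5 = 1 plus torsion [2], so Ȟ^1 ≅ Z ⊕ Z/2
Ȟ^2 = (0 − 0) − 0 = 0, so Ȟ^2 ≅ 0
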